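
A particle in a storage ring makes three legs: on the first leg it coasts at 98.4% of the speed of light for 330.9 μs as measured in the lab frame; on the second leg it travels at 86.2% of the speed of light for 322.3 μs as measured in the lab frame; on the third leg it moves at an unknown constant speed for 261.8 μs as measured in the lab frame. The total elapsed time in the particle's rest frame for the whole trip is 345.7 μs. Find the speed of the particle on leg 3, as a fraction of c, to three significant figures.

β = 0.882

Leg 1: β = 0.984; γ = 1/√(1 − 0.984²) = 1/√0.03174 = 5.613; τ_1 = 330.9/5.613 = 58.96 μs.
Leg 2: β = 0.862; γ = 1/√(1 − 0.862²) = 1/√0.2570 = 1.973; τ_2 = 322.3/1.973 = 163.4 μs.
Leg 3: speed unknown; τ_3 = 261.8/γ_3.
Total proper time: 58.96 + 163.4 + τ_3 = 345.7, so τ_3 = 345.7 − 222.3 = 123.4 μs.
γ_3 = 261.8/123.4 = 2.122; β = √(1 − 1/γ²) = √0.7779.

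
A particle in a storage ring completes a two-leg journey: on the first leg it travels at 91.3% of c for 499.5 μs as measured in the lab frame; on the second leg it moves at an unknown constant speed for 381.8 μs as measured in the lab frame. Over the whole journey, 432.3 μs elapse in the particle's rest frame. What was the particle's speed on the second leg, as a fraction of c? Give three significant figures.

β = 0.801

Leg 1: β = 0.913; γ = 1/√(1 − 0.913²) = 1/√0.1664 = 2.451; τ_1 = 499.5/2.451 = 203.8 μs.
Leg 2: speed unknown; τ_2 = 381.8/γ_2.
Total proper time: 203.8 + τ_2 = 432.3, so τ_2 = 432.3 − 203.8 = 228.5 μs.
γ_2 = 381.8/228.5 = 1.671; β = √(1 − 1/γ²) = √0.6417.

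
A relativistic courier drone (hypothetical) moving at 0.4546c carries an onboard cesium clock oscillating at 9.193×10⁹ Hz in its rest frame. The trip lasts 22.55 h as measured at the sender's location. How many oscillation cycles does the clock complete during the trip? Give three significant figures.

N = 6.65×10¹⁴

γ = 1/√(1 − 0.4546²) = 1/√0.7933 = 1.123
The oscillator's own cycle count is N = f × τ where τ is the proper time aboard the drone. τ = Δt/γ = 22.55/1.123 = 20.09 h = 7.231×10⁴ s.
N = 9.193×10⁹ × 7.231×10⁴ = 6.647×10¹⁴.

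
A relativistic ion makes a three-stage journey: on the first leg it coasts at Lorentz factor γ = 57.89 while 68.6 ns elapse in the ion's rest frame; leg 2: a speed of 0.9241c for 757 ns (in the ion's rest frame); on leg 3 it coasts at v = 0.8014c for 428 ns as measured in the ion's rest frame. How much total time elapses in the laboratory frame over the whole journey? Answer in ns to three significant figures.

Δt = 6670 ns

Leg 1: γ = 57.89; Δt_1 = 57.89 × 68.6 = 3971 ns.
Leg 2: γ = 1/√(1 − 0.9241²) = 1/√0.1460 = 2.617; Δt_2 = 2.617 × 757 = 1981 ns.
Leg 3: γ = 1/√(1 − 0.8014²) = 1/√0.3578 = 1.672; Δt_3 = 1.672 × 428 = 715.6 ns.
Total: 3971 + 1981 + 715.6 ns.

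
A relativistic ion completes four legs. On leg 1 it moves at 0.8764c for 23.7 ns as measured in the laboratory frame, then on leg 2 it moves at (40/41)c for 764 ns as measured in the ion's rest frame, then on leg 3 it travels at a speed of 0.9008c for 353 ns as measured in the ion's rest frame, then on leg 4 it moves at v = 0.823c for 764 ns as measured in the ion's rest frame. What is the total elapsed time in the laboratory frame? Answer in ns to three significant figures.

Leg 1: 23.7 ns is already measured in the laboratory frame.
Leg 2: γ = 1/√(1 − (40/41)²) = 41/9 ≈ 4.556; Δt_2 = 4.556 × 764 = 3480 ns.
Leg 3: γ = 1/√(1 − 0.9008²) = 1/√0.1886 = 2.303; Δt_3 = 2.303 × 353 = 812.9 ns.
Leg 4: γ = 1/√(1 − 0.823²) = 1/√0.3227 = 1.760; Δt_4 = 1.760 × 764 = 1345 ns.
Total: 23.70 + 3480 + 812.9 + 1345 ns.

Δt = 5660 ns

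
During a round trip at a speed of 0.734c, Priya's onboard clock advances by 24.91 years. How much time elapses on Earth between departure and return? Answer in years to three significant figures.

Δt = 36.7 years

γ = 1/√(1 − 0.734²) = 1/√0.4612 = 1.472
Earth-frame duration is the dilated interval: Δt = γτ = 1.472 × 24.91 years.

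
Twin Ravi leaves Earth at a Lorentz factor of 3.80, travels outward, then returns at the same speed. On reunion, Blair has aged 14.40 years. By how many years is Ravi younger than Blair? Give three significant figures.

Δt − τ = 10.6 years

γ = 3.80
Ravi's elapsed proper time: τ = 14.40/3.800 = 3.789 years.
Age gap = Δt − τ = 14.40 − 3.789 years.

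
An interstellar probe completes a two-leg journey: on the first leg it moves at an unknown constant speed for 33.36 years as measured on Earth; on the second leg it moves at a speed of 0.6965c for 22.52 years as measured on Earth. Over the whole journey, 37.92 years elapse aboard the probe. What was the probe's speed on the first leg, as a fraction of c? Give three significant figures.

β = 0.758

Leg 1: speed unknown; τ_1 = 33.36/γ_1.
Leg 2: γ = 1/√(1 − 0.6965²) = 1/√0.5149 = 1.394; τ_2 = 22.52/1.394 = 16.16 years.
Total proper time: τ_1 + 16.16 = 37.92, so τ_1 = 37.92 − 16.16 = 21.76 years.
γ_1 = 33.36/21.76 = 1.533; β = √(1 − 1/γ²) = √0.5745.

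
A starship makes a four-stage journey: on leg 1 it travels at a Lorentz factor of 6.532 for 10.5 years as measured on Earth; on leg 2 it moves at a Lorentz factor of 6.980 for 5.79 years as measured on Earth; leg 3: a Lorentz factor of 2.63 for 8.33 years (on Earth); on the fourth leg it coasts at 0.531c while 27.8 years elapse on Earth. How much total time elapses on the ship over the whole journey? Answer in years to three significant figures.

Leg 1: γ = 6.532; τ_1 = 10.5/6.532 = 1.607 years.
Leg 2: γ = 6.980; τ_2 = 5.79/6.980 = 0.8295 years.
Leg 3: γ = 2.63; τ_3 = 8.33/2.630 = 3.167 years.
Leg 4: γ = 1/√(1 − 0.531²) = 1/√0.7180 = 1.180; τ_4 = 27.8/1.180 = 23.56 years.
Total: 1.607 + 0.8295 + 3.167 + 23.56 years.

τ = 29.2 years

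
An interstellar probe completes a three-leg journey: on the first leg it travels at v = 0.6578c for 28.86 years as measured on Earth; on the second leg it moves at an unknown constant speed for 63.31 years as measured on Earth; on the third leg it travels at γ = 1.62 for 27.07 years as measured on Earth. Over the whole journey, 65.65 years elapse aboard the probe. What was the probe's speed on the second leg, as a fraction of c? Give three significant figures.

β = 0.903

Leg 1: γ = 1/√(1 − 0.6578²) = 1/√0.5673 = 1.328; τ_1 = 28.86/1.328 = 21.74 years.
Leg 2: speed unknown; τ_2 = 63.31/γ_2.
Leg 3: γ = 1.62; τ_3 = 27.07/1.620 = 16.71 years.
Total proper time: 21.74 + τ_2 + 16.71 = 65.65, so τ_2 = 65.65 − 38.45 = 27.20 years.
γ_2 = 63.31/27.20 = 2.327; β = √(1 − 1/γ²) = √0.8154.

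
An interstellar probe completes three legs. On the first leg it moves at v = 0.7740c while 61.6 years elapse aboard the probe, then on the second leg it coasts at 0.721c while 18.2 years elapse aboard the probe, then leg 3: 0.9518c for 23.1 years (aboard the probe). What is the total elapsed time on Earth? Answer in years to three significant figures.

Δt = 199 years

Leg 1: γ = 1/√(1 − 0.7740²) = 1/√0.4009 = 1.579; Δt_1 = 1.579 × 61.6 = 97.29 years.
Leg 2: γ = 1/√(1 − 0.721²) = 1/√0.4802 = 1.443; Δt_2 = 1.443 × 18.2 = 26.27 years.
Leg 3: γ = 1/√(1 − 0.9518²) = 1/√0.09408 = 3.260; Δt_3 = 3.260 × 23.1 = 75.31 years.
Total: 97.29 + 26.27 + 75.31 years.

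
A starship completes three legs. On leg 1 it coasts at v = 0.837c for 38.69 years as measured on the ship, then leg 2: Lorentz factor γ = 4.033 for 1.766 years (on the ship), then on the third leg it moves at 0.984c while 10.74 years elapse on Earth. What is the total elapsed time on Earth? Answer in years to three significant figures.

Leg 1: γ = 1/√(1 − 0.837²) = 1/√0.2994 = 1.827; Δt_1 = 1.827 × 38.69 = 70.71 years.
Leg 2: γ = 4.033; Δt_2 = 4.033 × 1.766 = 7.122 years.
Leg 3: 10.74 years is already measured on Earth.
Total: 70.71 + 7.122 + 10.74 years.

Δt = 88.6 years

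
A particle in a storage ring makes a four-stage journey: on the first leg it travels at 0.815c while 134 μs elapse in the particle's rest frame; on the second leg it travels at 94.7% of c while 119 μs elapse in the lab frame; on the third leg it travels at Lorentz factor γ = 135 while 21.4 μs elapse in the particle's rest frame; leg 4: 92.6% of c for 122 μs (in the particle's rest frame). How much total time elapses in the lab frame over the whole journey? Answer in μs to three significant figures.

Δt = 3560 μs

Leg 1: γ = 1/√(1 − 0.815²) = 1/√0.3358 = 1.726; Δt_1 = 1.726 × 134 = 231.2 μs.
Leg 2: 119 μs is already measured in the lab frame.
Leg 3: γ = 135; Δt_3 = 135.0 × 21.4 = 2889 μs.
Leg 4: β = 0.926; γ = 1/√(1 − 0.926²) = 1/√0.1425 = 2.649; Δt_4 = 2.649 × 122 = 323.2 μs.
Total: 231.2 + 119.0 + 2889 + 323.2 μs.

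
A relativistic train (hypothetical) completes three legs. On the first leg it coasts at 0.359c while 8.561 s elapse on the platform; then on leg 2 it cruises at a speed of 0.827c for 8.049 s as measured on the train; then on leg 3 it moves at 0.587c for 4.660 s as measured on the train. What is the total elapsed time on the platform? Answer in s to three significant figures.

Leg 1: 8.561 s is already measured on the platform.
Leg 2: γ = 1/√(1 − 0.827²) = 1/√0.3161 = 1.779; Δt_2 = 1.779 × 8.049 = 14.32 s.
Leg 3: γ = 1/√(1 − 0.587²) = 1/√0.6554 = 1.235; Δt_3 = 1.235 × 4.660 = 5.756 s.
Total: 8.561 + 14.32 + 5.756 s.

Δt = 28.6 s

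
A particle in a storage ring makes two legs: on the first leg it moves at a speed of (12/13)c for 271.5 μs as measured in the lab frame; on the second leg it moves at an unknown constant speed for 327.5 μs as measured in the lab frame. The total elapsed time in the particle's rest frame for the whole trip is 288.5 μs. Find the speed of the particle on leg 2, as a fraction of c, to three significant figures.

Leg 1: γ = 1/√(1 − (12/13)²) = 13/5 = 2.600; τ_1 = 271.5/2.600 = 104.4 μs.
Leg 2: speed unknown; τ_2 = 327.5/γ_2.
Total proper time: 104.4 + τ_2 = 288.5, so τ_2 = 288.5 − 104.4 = 184.1 μs.
γ_2 = 327.5/184.1 = 1.779; β = √(1 − 1/γ²) = √0.6841.

β = 0.827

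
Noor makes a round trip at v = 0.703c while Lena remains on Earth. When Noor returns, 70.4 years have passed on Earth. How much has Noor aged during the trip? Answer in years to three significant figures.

τ = 50.1 years

γ = 1/√(1 − 0.703²) = 1/√0.5058 = 1.406
Noor's clock measures proper time along the trip: τ = Δt/γ = 70.4/1.406 years.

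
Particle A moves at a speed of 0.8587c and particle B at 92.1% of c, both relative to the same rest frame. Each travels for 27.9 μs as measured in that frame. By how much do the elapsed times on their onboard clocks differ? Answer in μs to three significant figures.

A: γ = 1/√(1 − 0.8587²) = 1/√0.2626 = 1.951; τ_A = 27.9/1.951 = 14.30 μs.
B: β = 0.921; γ = 1/√(1 − 0.921²) = 1/√0.1518 = 2.567; τ_B = 27.9/2.567 = 10.87 μs.

|τ_A − τ_B| = 3.43 μs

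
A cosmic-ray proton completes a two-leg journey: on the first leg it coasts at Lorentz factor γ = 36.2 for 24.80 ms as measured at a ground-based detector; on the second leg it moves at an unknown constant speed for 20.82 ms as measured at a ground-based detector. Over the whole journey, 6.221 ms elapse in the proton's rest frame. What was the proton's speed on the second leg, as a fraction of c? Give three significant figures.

β = 0.964

Leg 1: γ = 36.2; τ_1 = 24.80/36.20 = 0.6851 ms.
Leg 2: speed unknown; τ_2 = 20.82/γ_2.
Total proper time: 0.6851 + τ_2 = 6.221, so τ_2 = 6.221 − 0.6851 = 5.536 ms.
γ_2 = 20.82/5.536 = 3.761; β = √(1 − 1/γ²) = √0.9293.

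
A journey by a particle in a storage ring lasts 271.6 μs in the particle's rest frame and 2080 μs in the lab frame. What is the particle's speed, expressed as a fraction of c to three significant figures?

The proper time is measured in the particle's rest frame (both events occur at the particle's location); Δt is measured in the lab frame. γ = Δt/τ = 2080/271.6 = 7.658.
β = √(1 − 1/γ²) = √(1 − 0.01705) = √0.9829

β = 0.991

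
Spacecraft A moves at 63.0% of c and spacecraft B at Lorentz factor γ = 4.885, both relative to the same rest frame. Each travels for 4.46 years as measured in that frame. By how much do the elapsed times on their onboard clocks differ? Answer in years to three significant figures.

|τ_A − τ_B| = 2.55 years

A: β = 0.630; γ = 1/√(1 − 0.630²) = 1/√0.6031 = 1.288; τ_A = 4.46/1.288 = 3.464 years.
B: γ = 4.885; τ_B = 4.46/4.885 = 0.9130 years.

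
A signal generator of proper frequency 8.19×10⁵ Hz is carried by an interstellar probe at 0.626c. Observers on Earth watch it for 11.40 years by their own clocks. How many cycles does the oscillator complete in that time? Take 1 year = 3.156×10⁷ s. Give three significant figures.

N = 2.30×10¹⁴

γ = 1/√(1 − 0.626²) = 1/√0.6081 = 1.282
During 11.40 years of lab time, the oscillator's proper time advances by τ = Δt/γ = 11.40/1.282 = 8.890 years = 2.806×10⁸ s.
N = f × τ = 8.19×10⁵ × 2.806×10⁸ = 2.298×10¹⁴.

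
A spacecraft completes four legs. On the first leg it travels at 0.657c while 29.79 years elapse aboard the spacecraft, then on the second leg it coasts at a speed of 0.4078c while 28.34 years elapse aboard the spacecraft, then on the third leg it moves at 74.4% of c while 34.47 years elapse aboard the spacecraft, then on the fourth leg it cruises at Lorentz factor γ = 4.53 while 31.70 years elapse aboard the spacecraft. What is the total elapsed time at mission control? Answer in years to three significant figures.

Δt = 266 years

Leg 1: γ = 1/√(1 − 0.657²) = 1/√0.5684 = 1.326; Δt_1 = 1.326 × 29.79 = 39.52 years.
Leg 2: γ = 1/√(1 − 0.4078²) = 1/√0.8337 = 1.095; Δt_2 = 1.095 × 28.34 = 31.04 years.
Leg 3: β = 0.744; γ = 1/√(1 − 0.744²) = 1/√0.4465 = 1.497; Δt_3 = 1.497 × 34.47 = 51.59 years.
Leg 4: γ = 4.53; Δt_4 = 4.530 × 31.70 = 143.6 years.
Total: 39.52 + 31.04 + 51.59 + 143.6 years.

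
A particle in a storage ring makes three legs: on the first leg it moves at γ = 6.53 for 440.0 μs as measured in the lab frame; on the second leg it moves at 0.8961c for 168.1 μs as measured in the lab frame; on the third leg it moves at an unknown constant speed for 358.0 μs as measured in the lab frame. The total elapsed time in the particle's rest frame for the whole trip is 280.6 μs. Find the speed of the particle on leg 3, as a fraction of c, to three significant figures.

Leg 1: γ = 6.53; τ_1 = 440.0/6.530 = 67.38 μs.
Leg 2: γ = 1/√(1 − 0.8961²) = 1/√0.1970 = 2.253; τ_2 = 168.1/2.253 = 74.61 μs.
Leg 3: speed unknown; τ_3 = 358.0/γ_3.
Total proper time: 67.38 + 74.61 + τ_3 = 280.6, so τ_3 = 280.6 − 142.0 = 138.6 μs.
γ_3 = 358.0/138.6 = 2.583; β = √(1 − 1/γ²) = √0.8501.

β = 0.922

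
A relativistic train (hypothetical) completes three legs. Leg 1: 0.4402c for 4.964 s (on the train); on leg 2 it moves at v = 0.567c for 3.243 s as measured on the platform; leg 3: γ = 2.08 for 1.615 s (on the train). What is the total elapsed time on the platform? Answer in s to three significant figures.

Leg 1: γ = 1/√(1 − 0.4402²) = 1/√0.8062 = 1.114; Δt_1 = 1.114 × 4.964 = 5.528 s.
Leg 2: 3.243 s is already measured on the platform.
Leg 3: γ = 2.08; Δt_3 = 2.080 × 1.615 = 3.359 s.
Total: 5.528 + 3.243 + 3.359 s.

Δt = 12.1 s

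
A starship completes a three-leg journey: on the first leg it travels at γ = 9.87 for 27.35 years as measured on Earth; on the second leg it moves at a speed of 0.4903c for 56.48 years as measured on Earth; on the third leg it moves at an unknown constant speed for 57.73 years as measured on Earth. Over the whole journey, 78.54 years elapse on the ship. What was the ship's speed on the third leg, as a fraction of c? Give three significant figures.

Leg 1: γ = 9.87; τ_1 = 27.35/9.870 = 2.771 years.
Leg 2: γ = 1/√(1 − 0.4903²) = 1/√0.7596 = 1.147; τ_2 = 56.48/1.147 = 49.23 years.
Leg 3: speed unknown; τ_3 = 57.73/γ_3.
Total proper time: 2.771 + 49.23 + τ_3 = 78.54, so τ_3 = 78.54 − 52.00 = 26.54 years.
γ_3 = 57.73/26.54 = 2.175; β = √(1 − 1/γ²) = √0.7886.

β = 0.888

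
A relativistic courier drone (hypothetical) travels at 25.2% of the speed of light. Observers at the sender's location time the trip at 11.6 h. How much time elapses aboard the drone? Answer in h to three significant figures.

β = 0.252; γ = 1/√(1 − 0.252²) = 1/√0.9365 = 1.033
The interval measured at the sender's location is the dilated one; the clock aboard the drone measures the proper time τ = Δt/γ = 11.6/1.033 h.

τ = 11.2 h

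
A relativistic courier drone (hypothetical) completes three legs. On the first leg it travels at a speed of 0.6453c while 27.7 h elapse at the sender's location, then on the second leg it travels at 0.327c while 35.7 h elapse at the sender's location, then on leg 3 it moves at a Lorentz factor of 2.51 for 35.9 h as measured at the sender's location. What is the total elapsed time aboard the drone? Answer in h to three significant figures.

Leg 1: γ = 1/√(1 − 0.6453²) = 1/√0.5836 = 1.309; τ_1 = 27.7/1.309 = 21.16 h.
Leg 2: γ = 1/√(1 − 0.327²) = 1/√0.8931 = 1.058; τ_2 = 35.7/1.058 = 33.74 h.
Leg 3: γ = 2.51; τ_3 = 35.9/2.510 = 14.30 h.
Total: 21.16 + 33.74 + 14.30 h.

τ = 69.2 h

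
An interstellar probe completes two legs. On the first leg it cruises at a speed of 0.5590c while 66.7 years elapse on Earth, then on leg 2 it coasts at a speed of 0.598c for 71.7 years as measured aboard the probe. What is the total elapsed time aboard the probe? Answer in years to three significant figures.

τ = 127 years

Leg 1: γ = 1/√(1 − 0.5590²) = 1/√0.6875 = 1.206; τ_1 = 66.7/1.206 = 55.31 years.
Leg 2: 71.7 years is already measured aboard the probe.
Total: 55.31 + 71.70 years.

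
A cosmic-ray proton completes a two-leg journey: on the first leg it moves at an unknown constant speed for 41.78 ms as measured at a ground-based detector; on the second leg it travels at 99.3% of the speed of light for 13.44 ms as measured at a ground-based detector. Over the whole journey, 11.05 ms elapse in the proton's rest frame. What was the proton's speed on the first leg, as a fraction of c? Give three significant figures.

β = 0.974

Leg 1: speed unknown; τ_1 = 41.78/γ_1.
Leg 2: β = 0.993; γ = 1/√(1 − 0.993²) = 1/√0.01395 = 8.466; τ_2 = 13.44/8.466 = 1.587 ms.
Total proper time: τ_1 + 1.587 = 11.05, so τ_1 = 11.05 − 1.587 = 9.463 ms.
γ_1 = 41.78/9.463 = 4.415; β = √(1 − 1/γ²) = √0.9487.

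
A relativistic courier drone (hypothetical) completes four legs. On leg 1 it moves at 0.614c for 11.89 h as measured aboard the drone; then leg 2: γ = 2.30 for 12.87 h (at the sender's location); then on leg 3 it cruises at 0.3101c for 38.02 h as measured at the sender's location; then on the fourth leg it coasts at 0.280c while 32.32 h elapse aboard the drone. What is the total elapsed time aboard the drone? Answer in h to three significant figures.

Leg 1: 11.89 h is already measured aboard the drone.
Leg 2: γ = 2.30; τ_2 = 12.87/2.300 = 5.596 h.
Leg 3: γ = 1/√(1 − 0.3101²) = 1/√0.9038 = 1.052; τ_3 = 38.02/1.052 = 36.15 h.
Leg 4: 32.32 h is already measured aboard the drone.
Total: 11.89 + 5.596 + 36.15 + 32.32 h.

τ = 86.0 h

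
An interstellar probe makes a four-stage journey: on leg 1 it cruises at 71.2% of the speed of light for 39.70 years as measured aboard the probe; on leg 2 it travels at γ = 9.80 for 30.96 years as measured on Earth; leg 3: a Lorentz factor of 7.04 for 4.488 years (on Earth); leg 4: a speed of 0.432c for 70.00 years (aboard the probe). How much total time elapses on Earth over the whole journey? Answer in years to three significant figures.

Leg 1: β = 0.712; γ = 1/√(1 − 0.712²) = 1/√0.4931 = 1.424; Δt_1 = 1.424 × 39.70 = 56.54 years.
Leg 2: 30.96 years is already measured on Earth.
Leg 3: 4.488 years is already measured on Earth.
Leg 4: γ = 1/√(1 − 0.432²) = 1/√0.8134 = 1.109; Δt_4 = 1.109 × 70.00 = 77.62 years.
Total: 56.54 + 30.96 + 4.488 + 77.62 years.

Δt = 170 years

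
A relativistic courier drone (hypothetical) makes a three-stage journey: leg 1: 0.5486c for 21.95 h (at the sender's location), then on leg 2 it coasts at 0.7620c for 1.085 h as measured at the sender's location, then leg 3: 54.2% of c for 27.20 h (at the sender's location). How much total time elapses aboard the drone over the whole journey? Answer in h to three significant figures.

Leg 1: γ = 1/√(1 − 0.5486²) = 1/√0.6990 = 1.196; τ_1 = 21.95/1.196 = 18.35 h.
Leg 2: γ = 1/√(1 − 0.7620²) = 1/√0.4194 = 1.544; τ_2 = 1.085/1.544 = 0.7026 h.
Leg 3: β = 0.542; γ = 1/√(1 − 0.542²) = 1/√0.7062 = 1.190; τ_3 = 27.20/1.190 = 22.86 h.
Total: 18.35 + 0.7026 + 22.86 h.

τ = 41.9 h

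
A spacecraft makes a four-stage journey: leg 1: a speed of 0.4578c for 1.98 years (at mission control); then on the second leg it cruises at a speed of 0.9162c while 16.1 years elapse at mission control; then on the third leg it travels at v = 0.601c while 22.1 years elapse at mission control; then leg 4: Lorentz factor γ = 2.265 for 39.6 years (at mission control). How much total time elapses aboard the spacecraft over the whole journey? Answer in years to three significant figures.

Leg 1: γ = 1/√(1 − 0.4578²) = 1/√0.7904 = 1.125; τ_1 = 1.98/1.125 = 1.760 years.
Leg 2: γ = 1/√(1 − 0.9162²) = 1/√0.1606 = 2.495; τ_2 = 16.1/2.495 = 6.452 years.
Leg 3: γ = 1/√(1 − 0.601²) = 1/√0.6388 = 1.251; τ_3 = 22.1/1.251 = 17.66 years.
Leg 4: γ = 2.265; τ_4 = 39.6/2.265 = 17.48 years.
Total: 1.760 + 6.452 + 17.66 + 17.48 years.

τ = 43.4 years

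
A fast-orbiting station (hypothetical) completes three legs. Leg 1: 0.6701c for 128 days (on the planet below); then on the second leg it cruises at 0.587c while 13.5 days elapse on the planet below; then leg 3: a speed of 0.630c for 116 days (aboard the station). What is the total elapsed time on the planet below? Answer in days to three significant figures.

Leg 1: 128 days is already measured on the planet below.
Leg 2: 13.5 days is already measured on the planet below.
Leg 3: γ = 1/√(1 − 0.630²) = 1/√0.6031 = 1.288; Δt_3 = 1.288 × 116 = 149.4 days.
Total: 128.0 + 13.50 + 149.4 days.

Δt = 291 days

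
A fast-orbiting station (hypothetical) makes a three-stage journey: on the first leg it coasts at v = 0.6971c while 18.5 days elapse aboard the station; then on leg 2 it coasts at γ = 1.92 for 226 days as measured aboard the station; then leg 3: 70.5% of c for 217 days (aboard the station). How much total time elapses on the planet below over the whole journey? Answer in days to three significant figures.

Leg 1: γ = 1/√(1 − 0.6971²) = 1/√0.5141 = 1.395; Δt_1 = 1.395 × 18.5 = 25.80 days.
Leg 2: γ = 1.92; Δt_2 = 1.920 × 226 = 433.9 days.
Leg 3: β = 0.705; γ = 1/√(1 − 0.705²) = 1/√0.5030 = 1.410; Δt_3 = 1.410 × 217 = 306.0 days.
Total: 25.80 + 433.9 + 306.0 days.

Δt = 766 days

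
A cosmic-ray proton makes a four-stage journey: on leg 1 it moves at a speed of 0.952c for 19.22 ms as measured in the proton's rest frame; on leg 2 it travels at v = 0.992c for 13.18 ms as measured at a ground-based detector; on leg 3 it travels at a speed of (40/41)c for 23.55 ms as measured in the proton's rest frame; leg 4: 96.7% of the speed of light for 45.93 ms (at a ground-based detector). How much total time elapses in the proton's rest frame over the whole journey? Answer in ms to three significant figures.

Leg 1: 19.22 ms is already measured in the proton's rest frame.
Leg 2: γ = 1/√(1 − 0.992²) = 1/√0.01594 = 7.922; τ_2 = 13.18/7.922 = 1.664 ms.
Leg 3: 23.55 ms is already measured in the proton's rest frame.
Leg 4: β = 0.967; γ = 1/√(1 − 0.967²) = 1/√0.06491 = 3.925; τ_4 = 45.93/3.925 = 11.70 ms.
Total: 19.22 + 1.664 + 23.55 + 11.70 ms.

τ = 56.1 ms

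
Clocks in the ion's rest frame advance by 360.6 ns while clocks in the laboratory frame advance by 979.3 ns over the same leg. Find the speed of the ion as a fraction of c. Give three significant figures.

β = 0.930

The proper time is measured in the ion's rest frame (both events occur at the ion's location); Δt is measured in the laboratory frame. γ = Δt/τ = 979.3/360.6 = 2.716.
β = √(1 − 1/γ²) = √(1 − 0.1356) = √0.8644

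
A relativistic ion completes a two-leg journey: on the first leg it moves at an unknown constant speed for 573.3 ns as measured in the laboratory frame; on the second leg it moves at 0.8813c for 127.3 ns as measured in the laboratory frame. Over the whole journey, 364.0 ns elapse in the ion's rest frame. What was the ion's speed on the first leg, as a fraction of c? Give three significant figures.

β = 0.848

Leg 1: speed unknown; τ_1 = 573.3/γ_1.
Leg 2: γ = 1/√(1 − 0.8813²) = 1/√0.2233 = 2.116; τ_2 = 127.3/2.116 = 60.16 ns.
Total proper time: τ_1 + 60.16 = 364.0, so τ_1 = 364.0 − 60.16 = 303.8 ns.
γ_1 = 573.3/303.8 = 1.887; β = √(1 − 1/γ²) = √0.7191.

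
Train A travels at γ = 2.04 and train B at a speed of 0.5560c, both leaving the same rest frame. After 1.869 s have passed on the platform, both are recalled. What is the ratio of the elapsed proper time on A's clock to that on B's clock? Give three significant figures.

τ_A/τ_B = 0.590

A: γ = 2.04. B: γ = 1/√(1 − 0.5560²) = 1/√0.6909 = 1.203.
τ_A/τ_B = γ_B/γ_A = 1.203/2.040 = 0.5898, so τ_A/τ_B = 0.5898.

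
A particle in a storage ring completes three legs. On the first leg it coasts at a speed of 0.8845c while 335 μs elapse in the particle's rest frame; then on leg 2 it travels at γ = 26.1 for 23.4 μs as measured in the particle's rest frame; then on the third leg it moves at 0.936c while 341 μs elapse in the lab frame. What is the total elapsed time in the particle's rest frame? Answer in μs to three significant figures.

τ = 478 μs

Leg 1: 335 μs is already measured in the particle's rest frame.
Leg 2: 23.4 μs is already measured in the particle's rest frame.
Leg 3: γ = 1/√(1 − 0.936²) = 1/√0.1239 = 2.841; τ_3 = 341/2.841 = 120.0 μs.
Total: 335.0 + 23.40 + 120.0 μs.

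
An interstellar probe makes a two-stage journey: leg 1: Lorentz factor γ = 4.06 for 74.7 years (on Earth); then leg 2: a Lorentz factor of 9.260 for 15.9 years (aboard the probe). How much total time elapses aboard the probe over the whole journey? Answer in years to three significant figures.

τ = 34.3 years

Leg 1: γ = 4.06; τ_1 = 74.7/4.060 = 18.40 years.
Leg 2: 15.9 years is already measured aboard the probe.
Total: 18.40 + 15.90 years.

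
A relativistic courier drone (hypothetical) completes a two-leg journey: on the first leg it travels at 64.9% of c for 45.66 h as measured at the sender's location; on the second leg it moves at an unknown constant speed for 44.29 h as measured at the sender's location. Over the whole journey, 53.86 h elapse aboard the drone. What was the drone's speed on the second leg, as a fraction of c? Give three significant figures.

Leg 1: β = 0.649; γ = 1/√(1 − 0.649²) = 1/√0.5788 = 1.314; τ_1 = 45.66/1.314 = 34.74 h.
Leg 2: speed unknown; τ_2 = 44.29/γ_2.
Total proper time: 34.74 + τ_2 = 53.86, so τ_2 = 53.86 − 34.74 = 19.12 h.
γ_2 = 44.29/19.12 = 2.316; β = √(1 − 1/γ²) = √0.8136.

β = 0.902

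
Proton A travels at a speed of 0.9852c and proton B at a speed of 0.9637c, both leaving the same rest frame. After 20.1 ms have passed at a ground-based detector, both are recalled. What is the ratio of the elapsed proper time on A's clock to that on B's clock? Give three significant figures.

τ_A/τ_B = 0.642

A: γ = 1/√(1 − 0.9852²) = 1/√0.02938 = 5.834. B: γ = 1/√(1 − 0.9637²) = 1/√0.07128 = 3.745.
τ_A/τ_B = γ_B/γ_A = 3.745/5.834 = 0.6420, so τ_A/τ_B = 0.6420.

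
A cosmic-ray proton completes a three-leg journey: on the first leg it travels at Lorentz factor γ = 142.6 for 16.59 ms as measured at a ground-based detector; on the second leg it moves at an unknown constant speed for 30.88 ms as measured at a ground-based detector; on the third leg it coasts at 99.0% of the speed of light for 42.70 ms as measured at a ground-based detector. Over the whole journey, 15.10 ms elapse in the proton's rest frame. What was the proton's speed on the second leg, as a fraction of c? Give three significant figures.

β = 0.957

Leg 1: γ = 142.6; τ_1 = 16.59/142.6 = 0.1163 ms.
Leg 2: speed unknown; τ_2 = 30.88/γ_2.
Leg 3: β = 0.990; γ = 1/√(1 − 0.990²) = 1/√0.01990 = 7.089; τ_3 = 42.70/7.089 = 6.024 ms.
Total proper time: 0.1163 + τ_2 + 6.024 = 15.10, so τ_2 = 15.10 − 6.140 = 8.960 ms.
γ_2 = 30.88/8.960 = 3.446; β = √(1 − 1/γ²) = √0.9158.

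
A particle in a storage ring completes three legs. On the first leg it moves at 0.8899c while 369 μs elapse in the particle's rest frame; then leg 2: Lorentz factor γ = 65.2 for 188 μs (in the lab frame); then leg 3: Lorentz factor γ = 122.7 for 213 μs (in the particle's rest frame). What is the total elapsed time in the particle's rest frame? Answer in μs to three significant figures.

τ = 585 μs

Leg 1: 369 μs is already measured in the particle's rest frame.
Leg 2: γ = 65.2; τ_2 = 188/65.20 = 2.883 μs.
Leg 3: 213 μs is already measured in the particle's rest frame.
Total: 369.0 + 2.883 + 213.0 μs.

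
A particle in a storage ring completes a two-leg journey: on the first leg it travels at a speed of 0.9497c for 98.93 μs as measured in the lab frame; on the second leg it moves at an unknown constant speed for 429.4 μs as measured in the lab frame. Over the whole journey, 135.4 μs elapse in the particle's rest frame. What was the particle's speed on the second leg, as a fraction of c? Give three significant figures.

β = 0.970

Leg 1: γ = 1/√(1 − 0.9497²) = 1/√0.09807 = 3.193; τ_1 = 98.93/3.193 = 30.98 μs.
Leg 2: speed unknown; τ_2 = 429.4/γ_2.
Total proper time: 30.98 + τ_2 = 135.4, so τ_2 = 135.4 − 30.98 = 104.4 μs.
γ_2 = 429.4/104.4 = 4.112; β = √(1 − 1/γ²) = √0.9409.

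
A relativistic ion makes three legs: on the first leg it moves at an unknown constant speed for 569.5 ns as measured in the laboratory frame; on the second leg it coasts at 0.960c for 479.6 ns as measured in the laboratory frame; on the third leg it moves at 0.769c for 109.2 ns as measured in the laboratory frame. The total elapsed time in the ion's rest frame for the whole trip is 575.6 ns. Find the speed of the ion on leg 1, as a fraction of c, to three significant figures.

β = 0.758

Leg 1: speed unknown; τ_1 = 569.5/γ_1.
Leg 2: γ = 1/√(1 − 0.960²) = 25/7 ≈ 3.571; τ_2 = 479.6/3.571 = 134.3 ns.
Leg 3: γ = 1/√(1 − 0.769²) = 1/√0.4086 = 1.564; τ_3 = 109.2/1.564 = 69.81 ns.
Total proper time: τ_1 + 134.3 + 69.81 = 575.6, so τ_1 = 575.6 − 204.1 = 371.5 ns.
γ_1 = 569.5/371.5 = 1.533; β = √(1 − 1/γ²) = √0.5745.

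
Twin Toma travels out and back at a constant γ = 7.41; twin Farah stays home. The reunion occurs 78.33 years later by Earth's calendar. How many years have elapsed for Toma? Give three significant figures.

γ = 7.41
Toma's clock measures proper time along the trip: τ = Δt/γ = 78.33/7.410 years.

τ = 10.6 years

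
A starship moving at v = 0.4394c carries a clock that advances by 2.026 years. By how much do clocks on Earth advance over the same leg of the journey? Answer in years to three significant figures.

Δt = 2.26 years

γ = 1/√(1 − 0.4394²) = 1/√0.8069 = 1.113
The interval measured on the ship is the proper time (both events occur at the same place in that frame); the lab-frame interval is Δt = γτ = 1.113 × 2.026 years.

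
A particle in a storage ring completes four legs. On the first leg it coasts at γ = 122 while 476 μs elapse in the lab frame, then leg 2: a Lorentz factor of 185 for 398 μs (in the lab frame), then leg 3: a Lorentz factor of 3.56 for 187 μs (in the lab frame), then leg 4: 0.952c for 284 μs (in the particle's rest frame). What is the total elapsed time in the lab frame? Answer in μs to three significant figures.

Δt = 1990 μs

Leg 1: 476 μs is already measured in the lab frame.
Leg 2: 398 μs is already measured in the lab frame.
Leg 3: 187 μs is already measured in the lab frame.
Leg 4: γ = 1/√(1 − 0.952²) = 1/√0.09370 = 3.267; Δt_4 = 3.267 × 284 = 927.8 μs.
Total: 476.0 + 398.0 + 187.0 + 927.8 μs.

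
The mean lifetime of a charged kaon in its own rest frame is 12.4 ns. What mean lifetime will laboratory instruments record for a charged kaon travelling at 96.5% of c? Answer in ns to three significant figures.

Δt = 47.3 ns

β = 0.965; γ = 1/√(1 − 0.965²) = 1/√0.06878 = 3.813
The rest-frame lifetime is the proper time; the lab measures the dilated interval Δt = γτ₀ = 3.813 × 12.4 ns.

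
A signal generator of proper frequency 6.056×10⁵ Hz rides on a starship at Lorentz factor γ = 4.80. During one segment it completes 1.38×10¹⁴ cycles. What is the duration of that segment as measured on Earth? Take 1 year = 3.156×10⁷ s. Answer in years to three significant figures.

Δt = 34.7 years

γ = 4.80
Proper time for N cycles: τ = N/f = 1.38×10¹⁴/(6.056×10⁵) = 2.279×10⁸ s = 7.220 years.
Lab-frame duration Δt = γτ = 4.800 × 7.220 = 34.66 years.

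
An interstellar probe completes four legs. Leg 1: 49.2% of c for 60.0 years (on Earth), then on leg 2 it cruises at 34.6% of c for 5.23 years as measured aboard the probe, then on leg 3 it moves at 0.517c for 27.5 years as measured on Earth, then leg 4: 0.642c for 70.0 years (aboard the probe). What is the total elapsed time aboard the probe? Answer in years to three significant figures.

τ = 151 years

Leg 1: β = 0.492; γ = 1/√(1 − 0.492²) = 1/√0.7579 = 1.149; τ_1 = 60.0/1.149 = 52.24 years.
Leg 2: 5.23 years is already measured aboard the probe.
Leg 3: γ = 1/√(1 − 0.517²) = 1/√0.7327 = 1.168; τ_3 = 27.5/1.168 = 23.54 years.
Leg 4: 70.0 years is already measured aboard the probe.
Total: 52.24 + 5.230 + 23.54 + 70.00 years.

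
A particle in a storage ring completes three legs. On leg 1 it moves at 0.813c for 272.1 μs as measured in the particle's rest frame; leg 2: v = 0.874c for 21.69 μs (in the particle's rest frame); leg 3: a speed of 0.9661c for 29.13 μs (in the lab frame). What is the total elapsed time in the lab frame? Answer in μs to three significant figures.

Leg 1: γ = 1/√(1 − 0.813²) = 1/√0.3390 = 1.717; Δt_1 = 1.717 × 272.1 = 467.3 μs.
Leg 2: γ = 1/√(1 − 0.874²) = 1/√0.2361 = 2.058; Δt_2 = 2.058 × 21.69 = 44.64 μs.
Leg 3: 29.13 μs is already measured in the lab frame.
Total: 467.3 + 44.64 + 29.13 μs.

Δt = 541 μs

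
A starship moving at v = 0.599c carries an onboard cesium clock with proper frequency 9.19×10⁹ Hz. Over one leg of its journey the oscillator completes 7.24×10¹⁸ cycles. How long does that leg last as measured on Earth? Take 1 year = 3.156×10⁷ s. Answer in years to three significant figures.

γ = 1/√(1 − 0.599²) = 1/√0.6412 = 1.249
Proper time for N cycles: τ = N/f = 7.24×10¹⁸/(9.19×10⁹) = 7.878×10⁸ s = 24.96 years.
Lab-frame duration Δt = γτ = 1.249 × 24.96 = 31.17 years.

Δt = 31.2 years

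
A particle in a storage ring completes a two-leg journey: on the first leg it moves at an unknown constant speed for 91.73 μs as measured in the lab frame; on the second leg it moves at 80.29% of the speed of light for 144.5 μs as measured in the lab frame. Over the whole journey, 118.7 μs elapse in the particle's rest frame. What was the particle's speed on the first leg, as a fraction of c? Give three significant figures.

β = 0.935

Leg 1: speed unknown; τ_1 = 91.73/γ_1.
Leg 2: β = 0.8029; γ = 1/√(1 − 0.8029²) = 1/√0.3554 = 1.678; τ_2 = 144.5/1.678 = 86.14 μs.
Total proper time: τ_1 + 86.14 = 118.7, so τ_1 = 118.7 − 86.14 = 32.56 μs.
γ_1 = 91.73/32.56 = 2.817; β = √(1 − 1/γ²) = √0.8740.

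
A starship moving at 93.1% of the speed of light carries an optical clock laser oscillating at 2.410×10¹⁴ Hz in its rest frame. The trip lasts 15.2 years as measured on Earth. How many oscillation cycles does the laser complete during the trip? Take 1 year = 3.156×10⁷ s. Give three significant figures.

β = 0.931; γ = 1/√(1 − 0.931²) = 1/√0.1332 = 2.740
The oscillator's own cycle count is N = f × τ where τ is the proper time on the ship. τ = Δt/γ = 15.2/2.740 = 5.548 years = 1.751×10⁸ s.
N = 2.410×10¹⁴ × 1.751×10⁸ = 4.220×10²².

N = 4.22×10²²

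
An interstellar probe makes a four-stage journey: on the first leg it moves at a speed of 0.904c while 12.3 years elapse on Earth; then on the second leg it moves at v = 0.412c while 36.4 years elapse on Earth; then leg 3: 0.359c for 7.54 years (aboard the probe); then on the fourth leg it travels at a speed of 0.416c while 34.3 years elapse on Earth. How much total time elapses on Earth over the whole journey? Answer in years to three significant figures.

Δt = 91.1 years

Leg 1: 12.3 years is already measured on Earth.
Leg 2: 36.4 years is already measured on Earth.
Leg 3: γ = 1/√(1 − 0.359²) = 1/√0.8711 = 1.071; Δt_3 = 1.071 × 7.54 = 8.079 years.
Leg 4: 34.3 years is already measured on Earth.
Total: 12.30 + 36.40 + 8.079 + 34.30 years.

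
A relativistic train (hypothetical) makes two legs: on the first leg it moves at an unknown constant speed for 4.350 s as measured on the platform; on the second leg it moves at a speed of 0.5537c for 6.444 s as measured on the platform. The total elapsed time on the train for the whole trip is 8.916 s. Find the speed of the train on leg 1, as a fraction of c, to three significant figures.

β = 0.578

Leg 1: speed unknown; τ_1 = 4.350/γ_1.
Leg 2: γ = 1/√(1 − 0.5537²) = 1/√0.6934 = 1.201; τ_2 = 6.444/1.201 = 5.366 s.
Total proper time: τ_1 + 5.366 = 8.916, so τ_1 = 8.916 − 5.366 = 3.550 s.
γ_1 = 4.350/3.550 = 1.225; β = √(1 − 1/γ²) = √0.3340.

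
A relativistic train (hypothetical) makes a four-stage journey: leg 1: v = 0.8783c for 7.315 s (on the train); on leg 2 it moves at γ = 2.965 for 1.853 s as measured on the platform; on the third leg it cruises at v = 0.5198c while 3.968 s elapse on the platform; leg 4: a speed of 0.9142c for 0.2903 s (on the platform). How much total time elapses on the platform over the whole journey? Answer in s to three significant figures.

Leg 1: γ = 1/√(1 − 0.8783²) = 1/√0.2286 = 2.092; Δt_1 = 2.092 × 7.315 = 15.30 s.
Leg 2: 1.853 s is already measured on the platform.
Leg 3: 3.968 s is already measured on the platform.
Leg 4: 0.2903 s is already measured on the platform.
Total: 15.30 + 1.853 + 3.968 + 0.2903 s.

Δt = 21.4 s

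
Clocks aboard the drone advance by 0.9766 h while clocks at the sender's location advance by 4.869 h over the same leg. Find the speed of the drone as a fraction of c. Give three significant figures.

v = 0.980c

The proper time is measured aboard the drone (both events occur at the drone's location); Δt is measured at the sender's location. γ = Δt/τ = 4.869/0.9766 = 4.986.
β = √(1 − 1/γ²) = √(1 − 0.04023) = √0.9598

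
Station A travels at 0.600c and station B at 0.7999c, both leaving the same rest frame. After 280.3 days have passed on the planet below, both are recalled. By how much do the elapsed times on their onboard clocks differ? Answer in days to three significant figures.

|τ_A − τ_B| = 56.0 days

A: γ = 1/√(1 − 0.600²) = 5/4 = 1.250; τ_A = 280.3/1.250 = 224.2 days.
B: γ = 1/√(1 − 0.7999²) = 1/√0.3602 = 1.666; τ_B = 280.3/1.666 = 168.2 days.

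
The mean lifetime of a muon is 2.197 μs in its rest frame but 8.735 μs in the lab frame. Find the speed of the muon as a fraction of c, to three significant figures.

v = 0.968c

γ = Δt/τ₀ = 8.735/2.197 = 3.976
β = √(1 − 1/γ²) = √(1 − 0.06326) = √0.9367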